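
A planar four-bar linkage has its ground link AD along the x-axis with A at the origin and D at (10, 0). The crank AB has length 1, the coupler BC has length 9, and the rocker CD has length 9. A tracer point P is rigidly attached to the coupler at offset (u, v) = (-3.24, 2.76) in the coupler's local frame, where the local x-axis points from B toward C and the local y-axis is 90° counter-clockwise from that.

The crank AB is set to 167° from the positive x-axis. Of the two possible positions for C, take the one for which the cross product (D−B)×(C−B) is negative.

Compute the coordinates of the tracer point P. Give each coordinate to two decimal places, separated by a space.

-0.68 4.47

A=(0,0), D=(10.00,0)
B = A + 1.00·(cos167°, sin167°) = (-0.9744, 0.2250)
|BD| = 10.9767
circle(B,9.00) ∩ circle(D,9.00): a=5.4883, h=7.1329
  candidates: C₊=(4.6590,7.2439) cross=78.295; C₋=(4.3666,-7.0189) cross=-78.295
  mode - wants cross < 0 → take C=(4.3666,-7.0189) (cross=-78.295)
ex = (C−B)/|BC| = (0.5934,-0.8049); ey = (0.8049,0.5934)
P = B + -3.24·ex + 2.76·ey = (-0.6757,4.4707)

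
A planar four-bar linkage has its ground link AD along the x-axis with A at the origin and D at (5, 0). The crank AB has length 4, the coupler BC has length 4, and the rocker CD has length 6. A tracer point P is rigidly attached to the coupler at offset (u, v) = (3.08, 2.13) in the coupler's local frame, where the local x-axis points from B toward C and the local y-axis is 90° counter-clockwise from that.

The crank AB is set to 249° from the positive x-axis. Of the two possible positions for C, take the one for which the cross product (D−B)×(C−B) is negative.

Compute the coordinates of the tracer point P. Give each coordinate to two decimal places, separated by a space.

A=(0,0), D=(5.00,0)
B = A + 4.00·(cos249°, sin249°) = (-1.4335, -3.7343)
|BD| = 7.4387
circle(B,4.00) ∩ circle(D,6.00): a=2.3751, h=3.2186
  candidates: C₊=(-0.9951,0.2416) cross=23.942; C₋=(2.2364,-5.3256) cross=-23.942
  mode - wants cross < 0 → take C=(2.2364,-5.3256) (cross=-23.942)
ex = (C−B)/|BC| = (0.9175,-0.3978); ey = (0.3978,0.9175)
P = B + 3.08·ex + 2.13·ey = (2.2397,-3.0054)

2.24 -3.01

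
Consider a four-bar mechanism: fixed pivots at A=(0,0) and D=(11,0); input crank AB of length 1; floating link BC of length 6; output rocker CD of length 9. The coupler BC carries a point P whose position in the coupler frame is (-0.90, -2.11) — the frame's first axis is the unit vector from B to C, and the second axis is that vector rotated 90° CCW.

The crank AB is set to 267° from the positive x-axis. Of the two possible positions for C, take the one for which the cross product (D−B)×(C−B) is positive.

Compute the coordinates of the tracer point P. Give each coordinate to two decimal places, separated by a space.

1.30 -2.85

A=(0,0), D=(11.00,0)
B = A + 1.00·(cos267°, sin267°) = (-0.0523, -0.9986)
|BD| = 11.0974
circle(B,6.00) ∩ circle(D,9.00): a=3.5212, h=4.8581
  candidates: C₊=(3.0174,4.1566) cross=53.912; C₋=(3.8917,-5.5202) cross=-53.912
  mode + wants cross > 0 → take C=(3.0174,4.1566) (cross=53.912)
ex = (C−B)/|BC| = (0.5116,0.8592); ey = (-0.8592,0.5116)
P = B + -0.90·ex + -2.11·ey = (1.3001,-2.8514)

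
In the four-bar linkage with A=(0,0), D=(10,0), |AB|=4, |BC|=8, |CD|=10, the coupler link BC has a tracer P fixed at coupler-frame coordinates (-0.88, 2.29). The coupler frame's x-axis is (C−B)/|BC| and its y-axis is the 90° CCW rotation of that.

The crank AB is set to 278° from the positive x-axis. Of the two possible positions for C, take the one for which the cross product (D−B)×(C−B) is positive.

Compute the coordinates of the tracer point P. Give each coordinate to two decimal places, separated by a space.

A=(0,0), D=(10.00,0)
B = A + 4.00·(cos278°, sin278°) = (0.5567, -3.9611)
|BD| = 10.2404
circle(B,8.00) ∩ circle(D,10.00): a=3.3625, h=7.2591
  candidates: C₊=(0.8496,4.0336) cross=74.336; C₋=(6.4653,-9.3545) cross=-74.336
  mode + wants cross > 0 → take C=(0.8496,4.0336) (cross=74.336)
ex = (C−B)/|BC| = (0.0366,0.9993); ey = (-0.9993,0.0366)
P = B + -0.88·ex + 2.29·ey = (-1.7640,-4.7566)

-1.76 -4.76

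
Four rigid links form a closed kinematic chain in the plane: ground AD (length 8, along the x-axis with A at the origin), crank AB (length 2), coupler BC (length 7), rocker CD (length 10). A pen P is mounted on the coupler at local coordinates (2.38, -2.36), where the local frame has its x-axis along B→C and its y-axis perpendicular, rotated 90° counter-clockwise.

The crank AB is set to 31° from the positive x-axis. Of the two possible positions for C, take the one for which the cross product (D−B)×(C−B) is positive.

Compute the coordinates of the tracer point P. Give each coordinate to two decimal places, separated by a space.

4.18 3.30

A=(0,0), D=(8.00,0)
B = A + 2.00·(cos31°, sin31°) = (1.7143, 1.0301)
|BD| = 6.3695
circle(B,7.00) ∩ circle(D,10.00): a=-0.8187, h=6.9520
  candidates: C₊=(2.0307,8.0229) cross=44.281; C₋=(-0.2179,-5.6980) cross=-44.281
  mode + wants cross > 0 → take C=(2.0307,8.0229) (cross=44.281)
ex = (C−B)/|BC| = (0.0452,0.9990); ey = (-0.9990,0.0452)
P = B + 2.38·ex + -2.36·ey = (4.1795,3.3010)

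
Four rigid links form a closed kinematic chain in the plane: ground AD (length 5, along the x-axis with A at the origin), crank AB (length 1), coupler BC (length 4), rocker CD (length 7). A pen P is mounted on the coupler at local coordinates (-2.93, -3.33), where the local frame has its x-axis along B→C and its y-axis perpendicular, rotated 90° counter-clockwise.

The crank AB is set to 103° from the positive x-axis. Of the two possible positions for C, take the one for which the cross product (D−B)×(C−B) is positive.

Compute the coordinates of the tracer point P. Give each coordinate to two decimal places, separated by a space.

2.88 -2.19

A=(0,0), D=(5.00,0)
B = A + 1.00·(cos103°, sin103°) = (-0.2250, 0.9744)
|BD| = 5.3150
circle(B,4.00) ∩ circle(D,7.00): a=-0.4469, h=3.9750
  candidates: C₊=(0.0644,4.9639) cross=21.127; C₋=(-1.3930,-2.8513) cross=-21.127
  mode + wants cross > 0 → take C=(0.0644,4.9639) (cross=21.127)
ex = (C−B)/|BC| = (0.0723,0.9974); ey = (-0.9974,0.0723)
P = B + -2.93·ex + -3.33·ey = (2.8843,-2.1889)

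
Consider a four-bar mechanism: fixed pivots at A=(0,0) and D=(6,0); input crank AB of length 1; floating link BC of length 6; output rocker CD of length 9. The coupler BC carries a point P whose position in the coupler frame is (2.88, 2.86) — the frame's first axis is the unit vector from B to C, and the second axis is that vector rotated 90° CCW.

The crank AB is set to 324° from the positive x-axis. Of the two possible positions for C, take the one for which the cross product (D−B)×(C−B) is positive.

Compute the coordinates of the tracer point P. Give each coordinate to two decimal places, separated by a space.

A=(0,0), D=(6.00,0)
B = A + 1.00·(cos324°, sin324°) = (0.8090, -0.5878)
|BD| = 5.2242
circle(B,6.00) ∩ circle(D,9.00): a=-1.6948, h=5.7557
  candidates: C₊=(-1.5226,4.9406) cross=30.068; C₋=(-0.2275,-6.4976) cross=-30.068
  mode + wants cross > 0 → take C=(-1.5226,4.9406) (cross=30.068)
ex = (C−B)/|BC| = (-0.3886,0.9214); ey = (-0.9214,-0.3886)
P = B + 2.88·ex + 2.86·ey = (-2.9454,0.9544)

-2.95 0.95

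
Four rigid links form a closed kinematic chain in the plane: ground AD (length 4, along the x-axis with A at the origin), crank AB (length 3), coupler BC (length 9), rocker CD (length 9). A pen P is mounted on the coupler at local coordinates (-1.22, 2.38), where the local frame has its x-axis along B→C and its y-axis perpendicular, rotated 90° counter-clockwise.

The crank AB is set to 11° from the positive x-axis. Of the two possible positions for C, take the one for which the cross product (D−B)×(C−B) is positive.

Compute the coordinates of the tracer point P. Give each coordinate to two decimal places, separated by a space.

A=(0,0), D=(4.00,0)
B = A + 3.00·(cos11°, sin11°) = (2.9449, 0.5724)
|BD| = 1.2004
circle(B,9.00) ∩ circle(D,9.00): a=0.6002, h=8.9800
  candidates: C₊=(7.7547,8.1794) cross=10.780; C₋=(-0.8098,-7.6070) cross=-10.780
  mode + wants cross > 0 → take C=(7.7547,8.1794) (cross=10.780)
ex = (C−B)/|BC| = (0.5344,0.8452); ey = (-0.8452,0.5344)
P = B + -1.22·ex + 2.38·ey = (0.2813,0.8132)

0.28 0.81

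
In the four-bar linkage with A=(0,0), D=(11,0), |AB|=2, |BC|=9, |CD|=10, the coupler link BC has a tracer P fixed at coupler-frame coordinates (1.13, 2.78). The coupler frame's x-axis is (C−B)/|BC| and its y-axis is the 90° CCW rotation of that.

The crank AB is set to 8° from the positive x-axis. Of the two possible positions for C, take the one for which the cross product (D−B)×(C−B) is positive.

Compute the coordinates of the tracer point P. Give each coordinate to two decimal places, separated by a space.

A=(0,0), D=(11.00,0)
B = A + 2.00·(cos8°, sin8°) = (1.9805, 0.2783)
|BD| = 9.0238
circle(B,9.00) ∩ circle(D,10.00): a=3.4591, h=8.3087
  candidates: C₊=(5.6943,8.4764) cross=74.976; C₋=(5.1817,-8.1331) cross=-74.976
  mode + wants cross > 0 → take C=(5.6943,8.4764) (cross=74.976)
ex = (C−B)/|BC| = (0.4126,0.9109); ey = (-0.9109,0.4126)
P = B + 1.13·ex + 2.78·ey = (-0.0855,2.4548)

-0.09 2.45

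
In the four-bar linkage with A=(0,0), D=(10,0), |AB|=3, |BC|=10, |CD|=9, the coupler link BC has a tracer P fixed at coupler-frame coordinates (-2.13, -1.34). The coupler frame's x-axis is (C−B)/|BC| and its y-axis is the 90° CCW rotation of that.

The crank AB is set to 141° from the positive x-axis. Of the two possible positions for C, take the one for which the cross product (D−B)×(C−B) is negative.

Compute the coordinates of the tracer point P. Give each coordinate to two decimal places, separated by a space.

A=(0,0), D=(10.00,0)
B = A + 3.00·(cos141°, sin141°) = (-2.3314, 1.8880)
|BD| = 12.4751
circle(B,10.00) ∩ circle(D,9.00): a=6.9991, h=7.1423
  candidates: C₊=(5.6679,7.8888) cross=89.101; C₋=(3.5061,-6.2313) cross=-89.101
  mode - wants cross < 0 → take C=(3.5061,-6.2313) (cross=-89.101)
ex = (C−B)/|BC| = (0.5838,-0.8119); ey = (0.8119,0.5838)
P = B + -2.13·ex + -1.34·ey = (-4.6628,2.8351)

-4.66 2.84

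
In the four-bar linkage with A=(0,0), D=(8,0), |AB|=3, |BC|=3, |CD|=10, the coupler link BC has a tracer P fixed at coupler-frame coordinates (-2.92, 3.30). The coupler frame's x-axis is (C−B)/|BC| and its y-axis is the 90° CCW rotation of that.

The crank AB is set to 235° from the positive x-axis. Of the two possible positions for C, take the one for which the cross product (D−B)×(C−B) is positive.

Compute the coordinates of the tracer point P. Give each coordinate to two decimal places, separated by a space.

A=(0,0), D=(8.00,0)
B = A + 3.00·(cos235°, sin235°) = (-1.7207, -2.4575)
|BD| = 10.0265
circle(B,3.00) ∩ circle(D,10.00): a=0.4753, h=2.9621
  candidates: C₊=(-1.9859,0.5308) cross=29.700; C₋=(-0.5339,-5.2127) cross=-29.700
  mode + wants cross > 0 → take C=(-1.9859,0.5308) (cross=29.700)
ex = (C−B)/|BC| = (-0.0884,0.9961); ey = (-0.9961,-0.0884)
P = B + -2.92·ex + 3.30·ey = (-4.7497,-5.6577)

-4.75 -5.66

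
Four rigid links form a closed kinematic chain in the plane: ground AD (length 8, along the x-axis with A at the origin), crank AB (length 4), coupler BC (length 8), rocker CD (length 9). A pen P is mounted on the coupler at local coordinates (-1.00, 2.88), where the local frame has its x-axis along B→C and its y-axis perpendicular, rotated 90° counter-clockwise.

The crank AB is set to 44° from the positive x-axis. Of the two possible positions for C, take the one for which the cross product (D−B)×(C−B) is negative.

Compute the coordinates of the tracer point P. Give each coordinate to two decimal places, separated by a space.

5.93 2.84

A=(0,0), D=(8.00,0)
B = A + 4.00·(cos44°, sin44°) = (2.8774, 2.7786)
|BD| = 5.8277
circle(B,8.00) ∩ circle(D,9.00): a=1.4553, h=7.8665
  candidates: C₊=(7.9073,8.9995) cross=45.844; C₋=(0.4059,-4.8300) cross=-45.844
  mode - wants cross < 0 → take C=(0.4059,-4.8300) (cross=-45.844)
ex = (C−B)/|BC| = (-0.3089,-0.9511); ey = (0.9511,-0.3089)
P = B + -1.00·ex + 2.88·ey = (5.9254,2.8400)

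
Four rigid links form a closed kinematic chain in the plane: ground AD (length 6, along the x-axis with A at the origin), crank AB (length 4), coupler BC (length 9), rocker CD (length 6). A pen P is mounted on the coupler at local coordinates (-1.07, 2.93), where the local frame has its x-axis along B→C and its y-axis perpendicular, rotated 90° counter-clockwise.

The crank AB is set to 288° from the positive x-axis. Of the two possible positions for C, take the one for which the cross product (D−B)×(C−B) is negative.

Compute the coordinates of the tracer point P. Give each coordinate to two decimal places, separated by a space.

0.32 -0.82

A=(0,0), D=(6.00,0)
B = A + 4.00·(cos288°, sin288°) = (1.2361, -3.8042)
|BD| = 6.0965
circle(B,9.00) ∩ circle(D,6.00): a=6.7389, h=5.9655
  candidates: C₊=(2.7795,5.0624) cross=36.369; C₋=(10.2245,-4.2607) cross=-36.369
  mode - wants cross < 0 → take C=(10.2245,-4.2607) (cross=-36.369)
ex = (C−B)/|BC| = (0.9987,-0.0507); ey = (0.0507,0.9987)
P = B + -1.07·ex + 2.93·ey = (0.3161,-0.8237)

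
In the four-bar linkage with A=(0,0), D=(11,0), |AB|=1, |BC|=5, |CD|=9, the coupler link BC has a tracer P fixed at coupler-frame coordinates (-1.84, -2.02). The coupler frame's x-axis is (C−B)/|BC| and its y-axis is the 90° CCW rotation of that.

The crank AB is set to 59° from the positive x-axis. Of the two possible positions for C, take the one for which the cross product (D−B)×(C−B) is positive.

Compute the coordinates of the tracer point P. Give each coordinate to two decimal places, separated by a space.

A=(0,0), D=(11.00,0)
B = A + 1.00·(cos59°, sin59°) = (0.5150, 0.8572)
|BD| = 10.5199
circle(B,5.00) ∩ circle(D,9.00): a=2.5984, h=4.2718
  candidates: C₊=(3.4528,4.9031) cross=44.939; C₋=(2.7567,-3.6122) cross=-44.939
  mode + wants cross > 0 → take C=(3.4528,4.9031) (cross=44.939)
ex = (C−B)/|BC| = (0.5876,0.8092); ey = (-0.8092,0.5876)
P = B + -1.84·ex + -2.02·ey = (1.0685,-1.8186)

1.07 -1.82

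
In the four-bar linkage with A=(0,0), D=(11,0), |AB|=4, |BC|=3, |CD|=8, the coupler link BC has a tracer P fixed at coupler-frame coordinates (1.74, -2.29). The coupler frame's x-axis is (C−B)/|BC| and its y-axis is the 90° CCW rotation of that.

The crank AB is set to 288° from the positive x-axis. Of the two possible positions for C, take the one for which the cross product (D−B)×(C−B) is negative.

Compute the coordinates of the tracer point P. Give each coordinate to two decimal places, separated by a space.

A=(0,0), D=(11.00,0)
B = A + 4.00·(cos288°, sin288°) = (1.2361, -3.8042)
|BD| = 10.4789
circle(B,3.00) ∩ circle(D,8.00): a=2.6151, h=1.4701
  candidates: C₊=(3.1390,-1.4850) cross=15.405; C₋=(4.2065,-4.2247) cross=-15.405
  mode - wants cross < 0 → take C=(4.2065,-4.2247) (cross=-15.405)
ex = (C−B)/|BC| = (0.9901,-0.1401); ey = (0.1401,0.9901)
P = B + 1.74·ex + -2.29·ey = (2.6380,-6.3155)

2.64 -6.32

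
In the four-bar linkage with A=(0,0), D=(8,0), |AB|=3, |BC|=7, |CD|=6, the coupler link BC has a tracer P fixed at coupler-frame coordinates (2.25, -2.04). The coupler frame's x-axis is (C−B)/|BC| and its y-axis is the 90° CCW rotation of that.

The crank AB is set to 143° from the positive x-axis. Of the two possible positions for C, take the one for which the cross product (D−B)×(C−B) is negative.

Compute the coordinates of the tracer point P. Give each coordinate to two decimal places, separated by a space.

-2.12 -1.22

A=(0,0), D=(8.00,0)
B = A + 3.00·(cos143°, sin143°) = (-2.3959, 1.8054)
|BD| = 10.5515
circle(B,7.00) ∩ circle(D,6.00): a=5.8918, h=3.7798
  candidates: C₊=(4.0557,4.5214) cross=39.883; C₋=(2.7622,-2.9267) cross=-39.883
  mode - wants cross < 0 → take C=(2.7622,-2.9267) (cross=-39.883)
ex = (C−B)/|BC| = (0.7369,-0.6760); ey = (0.6760,0.7369)
P = B + 2.25·ex + -2.04·ey = (-2.1170,-1.2188)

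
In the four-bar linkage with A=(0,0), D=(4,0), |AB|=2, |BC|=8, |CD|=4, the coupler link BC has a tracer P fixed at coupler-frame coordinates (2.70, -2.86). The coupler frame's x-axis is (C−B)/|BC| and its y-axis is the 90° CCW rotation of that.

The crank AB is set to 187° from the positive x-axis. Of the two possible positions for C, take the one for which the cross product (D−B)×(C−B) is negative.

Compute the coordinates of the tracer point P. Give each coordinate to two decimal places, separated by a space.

-0.85 -4.01

A=(0,0), D=(4.00,0)
B = A + 2.00·(cos187°, sin187°) = (-1.9851, -0.2437)
|BD| = 5.9901
circle(B,8.00) ∩ circle(D,4.00): a=7.0017, h=3.8700
  candidates: C₊=(4.8533,3.9079) cross=23.181; C₋=(5.1682,-3.8256) cross=-23.181
  mode - wants cross < 0 → take C=(5.1682,-3.8256) (cross=-23.181)
ex = (C−B)/|BC| = (0.8942,-0.4477); ey = (0.4477,0.8942)
P = B + 2.70·ex + -2.86·ey = (-0.8514,-4.0099)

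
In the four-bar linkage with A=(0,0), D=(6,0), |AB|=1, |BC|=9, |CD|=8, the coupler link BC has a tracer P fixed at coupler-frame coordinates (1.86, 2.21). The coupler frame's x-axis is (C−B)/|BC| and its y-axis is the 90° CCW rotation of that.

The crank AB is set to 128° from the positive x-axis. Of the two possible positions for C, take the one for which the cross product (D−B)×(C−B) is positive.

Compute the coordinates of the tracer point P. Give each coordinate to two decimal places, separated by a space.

A=(0,0), D=(6.00,0)
B = A + 1.00·(cos128°, sin128°) = (-0.6157, 0.7880)
|BD| = 6.6624
circle(B,9.00) ∩ circle(D,8.00): a=4.6070, h=7.7315
  candidates: C₊=(4.8735,7.9203) cross=51.510; C₋=(3.0446,-7.4341) cross=-51.510
  mode + wants cross > 0 → take C=(4.8735,7.9203) (cross=51.510)
ex = (C−B)/|BC| = (0.6099,0.7925); ey = (-0.7925,0.6099)
P = B + 1.86·ex + 2.21·ey = (-1.2326,3.6099)

-1.23 3.61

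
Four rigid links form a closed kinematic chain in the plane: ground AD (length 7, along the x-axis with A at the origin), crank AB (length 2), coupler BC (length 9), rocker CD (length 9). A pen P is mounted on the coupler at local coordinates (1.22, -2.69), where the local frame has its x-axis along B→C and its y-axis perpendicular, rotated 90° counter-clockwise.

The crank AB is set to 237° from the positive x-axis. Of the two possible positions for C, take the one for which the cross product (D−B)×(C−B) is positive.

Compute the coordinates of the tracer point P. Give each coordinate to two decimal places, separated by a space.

1.83 -1.23

A=(0,0), D=(7.00,0)
B = A + 2.00·(cos237°, sin237°) = (-1.0893, -1.6773)
|BD| = 8.2613
circle(B,9.00) ∩ circle(D,9.00): a=4.1307, h=7.9961
  candidates: C₊=(1.3319,6.9909) cross=66.059; C₋=(4.5788,-8.6682) cross=-66.059
  mode + wants cross > 0 → take C=(1.3319,6.9909) (cross=66.059)
ex = (C−B)/|BC| = (0.2690,0.9631); ey = (-0.9631,0.2690)
P = B + 1.22·ex + -2.69·ey = (1.8298,-1.2260)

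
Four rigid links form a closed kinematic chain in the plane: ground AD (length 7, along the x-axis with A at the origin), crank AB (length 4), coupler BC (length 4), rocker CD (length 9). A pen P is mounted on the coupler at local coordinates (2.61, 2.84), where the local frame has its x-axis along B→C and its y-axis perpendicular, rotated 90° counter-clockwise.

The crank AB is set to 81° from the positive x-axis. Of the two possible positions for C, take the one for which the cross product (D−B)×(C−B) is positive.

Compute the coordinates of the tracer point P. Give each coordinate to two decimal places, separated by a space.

-0.94 7.47

A=(0,0), D=(7.00,0)
B = A + 4.00·(cos81°, sin81°) = (0.6257, 3.9508)
|BD| = 7.4993
circle(B,4.00) ∩ circle(D,9.00): a=-0.5841, h=3.9571
  candidates: C₊=(2.2140,7.6219) cross=29.676; C₋=(-1.9554,0.8950) cross=-29.676
  mode + wants cross > 0 → take C=(2.2140,7.6219) (cross=29.676)
ex = (C−B)/|BC| = (0.3971,0.9178); ey = (-0.9178,0.3971)
P = B + 2.61·ex + 2.84·ey = (-0.9445,7.4738)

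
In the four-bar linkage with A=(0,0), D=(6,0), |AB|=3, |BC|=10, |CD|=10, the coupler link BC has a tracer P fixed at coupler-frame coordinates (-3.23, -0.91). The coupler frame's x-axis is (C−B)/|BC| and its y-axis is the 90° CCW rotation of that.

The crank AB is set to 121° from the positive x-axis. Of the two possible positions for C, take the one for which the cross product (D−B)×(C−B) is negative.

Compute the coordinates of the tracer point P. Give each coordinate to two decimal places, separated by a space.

A=(0,0), D=(6.00,0)
B = A + 3.00·(cos121°, sin121°) = (-1.5451, 2.5715)
|BD| = 7.9713
circle(B,10.00) ∩ circle(D,10.00): a=3.9856, h=9.1714
  candidates: C₊=(5.1861,9.9668) cross=73.108; C₋=(-0.7312,-7.3953) cross=-73.108
  mode - wants cross < 0 → take C=(-0.7312,-7.3953) (cross=-73.108)
ex = (C−B)/|BC| = (0.0814,-0.9967); ey = (0.9967,0.0814)
P = B + -3.23·ex + -0.91·ey = (-2.7150,5.7167)

-2.71 5.72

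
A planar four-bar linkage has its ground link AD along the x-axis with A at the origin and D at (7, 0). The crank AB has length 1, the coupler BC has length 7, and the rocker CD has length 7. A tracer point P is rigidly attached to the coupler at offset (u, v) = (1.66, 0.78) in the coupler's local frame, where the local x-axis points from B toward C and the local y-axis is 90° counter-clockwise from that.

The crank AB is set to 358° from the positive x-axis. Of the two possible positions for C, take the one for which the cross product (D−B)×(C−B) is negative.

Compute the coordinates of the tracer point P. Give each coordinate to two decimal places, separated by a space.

2.42 -1.19

A=(0,0), D=(7.00,0)
B = A + 1.00·(cos358°, sin358°) = (0.9994, -0.0349)
|BD| = 6.0007
circle(B,7.00) ∩ circle(D,7.00): a=3.0004, h=6.3244
  candidates: C₊=(3.9629,6.3068) cross=37.951; C₋=(4.0365,-6.3417) cross=-37.951
  mode - wants cross < 0 → take C=(4.0365,-6.3417) (cross=-37.951)
ex = (C−B)/|BC| = (0.4339,-0.9010); ey = (0.9010,0.4339)
P = B + 1.66·ex + 0.78·ey = (2.4224,-1.1921)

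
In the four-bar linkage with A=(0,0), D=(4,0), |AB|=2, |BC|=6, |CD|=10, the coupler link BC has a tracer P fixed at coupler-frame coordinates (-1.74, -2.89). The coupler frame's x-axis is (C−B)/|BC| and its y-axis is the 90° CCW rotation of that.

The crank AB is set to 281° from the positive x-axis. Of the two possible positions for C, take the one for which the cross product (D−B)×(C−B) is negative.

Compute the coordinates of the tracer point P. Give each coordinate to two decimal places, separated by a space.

-0.50 1.29

A=(0,0), D=(4.00,0)
B = A + 2.00·(cos281°, sin281°) = (0.3816, -1.9633)
|BD| = 4.1167
circle(B,6.00) ∩ circle(D,10.00): a=-5.7149, h=1.8275
  candidates: C₊=(-5.5131,-3.0824) cross=7.523; C₋=(-3.7700,-6.2950) cross=-7.523
  mode - wants cross < 0 → take C=(-3.7700,-6.2950) (cross=-7.523)
ex = (C−B)/|BC| = (-0.6919,-0.7220); ey = (0.7220,-0.6919)
P = B + -1.74·ex + -2.89·ey = (-0.5009,1.2926)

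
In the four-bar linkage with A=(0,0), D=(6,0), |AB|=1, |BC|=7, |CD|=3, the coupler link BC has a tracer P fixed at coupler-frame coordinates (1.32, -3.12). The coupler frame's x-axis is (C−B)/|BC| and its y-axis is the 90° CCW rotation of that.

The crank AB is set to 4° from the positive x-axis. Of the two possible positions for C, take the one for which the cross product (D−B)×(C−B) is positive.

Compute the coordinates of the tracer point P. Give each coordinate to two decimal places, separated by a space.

3.35 -2.37

A=(0,0), D=(6.00,0)
B = A + 1.00·(cos4°, sin4°) = (0.9976, 0.0698)
|BD| = 5.0029
circle(B,7.00) ∩ circle(D,3.00): a=6.4991, h=2.6003
  candidates: C₊=(7.5323,2.5792) cross=13.009; C₋=(7.4598,-2.6209) cross=-13.009
  mode + wants cross > 0 → take C=(7.5323,2.5792) (cross=13.009)
ex = (C−B)/|BC| = (0.9335,0.3585); ey = (-0.3585,0.9335)
P = B + 1.32·ex + -3.12·ey = (3.3483,-2.3697)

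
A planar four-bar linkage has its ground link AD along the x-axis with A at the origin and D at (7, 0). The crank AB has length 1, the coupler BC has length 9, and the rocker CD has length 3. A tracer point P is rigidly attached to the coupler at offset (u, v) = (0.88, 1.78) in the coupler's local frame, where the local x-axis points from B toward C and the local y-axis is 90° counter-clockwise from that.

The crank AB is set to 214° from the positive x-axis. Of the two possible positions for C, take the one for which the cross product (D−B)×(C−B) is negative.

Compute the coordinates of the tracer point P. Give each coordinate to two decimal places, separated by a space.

A=(0,0), D=(7.00,0)
B = A + 1.00·(cos214°, sin214°) = (-0.8290, -0.5592)
|BD| = 7.8490
circle(B,9.00) ∩ circle(D,3.00): a=8.5111, h=2.9260
  candidates: C₊=(7.4519,2.9658) cross=22.966; C₋=(7.8689,-2.8714) cross=-22.966
  mode - wants cross < 0 → take C=(7.8689,-2.8714) (cross=-22.966)
ex = (C−B)/|BC| = (0.9664,-0.2569); ey = (0.2569,0.9664)
P = B + 0.88·ex + 1.78·ey = (0.4787,0.9350)

0.48 0.93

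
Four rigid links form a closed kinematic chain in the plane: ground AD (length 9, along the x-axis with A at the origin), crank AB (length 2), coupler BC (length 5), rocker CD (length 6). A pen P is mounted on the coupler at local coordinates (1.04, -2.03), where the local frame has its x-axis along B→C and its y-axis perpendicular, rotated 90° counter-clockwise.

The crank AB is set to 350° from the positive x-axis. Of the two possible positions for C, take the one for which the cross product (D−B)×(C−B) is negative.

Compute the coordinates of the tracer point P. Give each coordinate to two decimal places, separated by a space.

0.94 -2.38

A=(0,0), D=(9.00,0)
B = A + 2.00·(cos350°, sin350°) = (1.9696, -0.3473)
|BD| = 7.0390
circle(B,5.00) ∩ circle(D,6.00): a=2.7381, h=4.1836
  candidates: C₊=(4.4980,3.9663) cross=29.448; C₋=(4.9108,-4.3907) cross=-29.448
  mode - wants cross < 0 → take C=(4.9108,-4.3907) (cross=-29.448)
ex = (C−B)/|BC| = (0.5882,-0.8087); ey = (0.8087,0.5882)
P = B + 1.04·ex + -2.03·ey = (0.9397,-2.3825)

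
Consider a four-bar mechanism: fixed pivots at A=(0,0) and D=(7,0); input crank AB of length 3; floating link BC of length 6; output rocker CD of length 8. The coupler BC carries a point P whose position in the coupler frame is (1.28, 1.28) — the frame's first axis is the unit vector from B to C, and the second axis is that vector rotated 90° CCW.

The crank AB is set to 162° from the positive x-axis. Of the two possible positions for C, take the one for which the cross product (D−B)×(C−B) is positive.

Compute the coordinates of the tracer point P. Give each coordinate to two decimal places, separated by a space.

A=(0,0), D=(7.00,0)
B = A + 3.00·(cos162°, sin162°) = (-2.8532, 0.9271)
|BD| = 9.8967
circle(B,6.00) ∩ circle(D,8.00): a=3.5337, h=4.8490
  candidates: C₊=(1.1192,5.4237) cross=47.989; C₋=(0.2108,-4.2316) cross=-47.989
  mode + wants cross > 0 → take C=(1.1192,5.4237) (cross=47.989)
ex = (C−B)/|BC| = (0.6621,0.7494); ey = (-0.7494,0.6621)
P = B + 1.28·ex + 1.28·ey = (-2.9650,2.7338)

-2.97 2.73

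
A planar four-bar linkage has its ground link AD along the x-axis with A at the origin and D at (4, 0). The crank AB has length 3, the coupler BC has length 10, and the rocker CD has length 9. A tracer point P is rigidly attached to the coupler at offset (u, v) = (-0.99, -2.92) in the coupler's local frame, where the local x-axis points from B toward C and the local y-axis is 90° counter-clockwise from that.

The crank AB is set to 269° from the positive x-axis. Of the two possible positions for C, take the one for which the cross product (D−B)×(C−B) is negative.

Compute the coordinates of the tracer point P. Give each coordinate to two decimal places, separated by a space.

A=(0,0), D=(4.00,0)
B = A + 3.00·(cos269°, sin269°) = (-0.0524, -2.9995)
|BD| = 5.0417
circle(B,10.00) ∩ circle(D,9.00): a=4.4051, h=8.9775
  candidates: C₊=(-1.8528,6.8371) cross=45.262; C₋=(8.8294,-7.5945) cross=-45.262
  mode - wants cross < 0 → take C=(8.8294,-7.5945) (cross=-45.262)
ex = (C−B)/|BC| = (0.8882,-0.4595); ey = (0.4595,0.8882)
P = B + -0.99·ex + -2.92·ey = (-2.2734,-5.1381)

-2.27 -5.14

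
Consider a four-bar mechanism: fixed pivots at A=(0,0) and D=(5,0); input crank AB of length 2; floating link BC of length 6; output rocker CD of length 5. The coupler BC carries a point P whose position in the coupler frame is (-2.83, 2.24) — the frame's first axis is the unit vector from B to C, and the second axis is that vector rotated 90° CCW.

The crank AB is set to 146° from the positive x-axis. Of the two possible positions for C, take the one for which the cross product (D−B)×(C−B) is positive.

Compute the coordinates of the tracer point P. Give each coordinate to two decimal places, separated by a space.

A=(0,0), D=(5.00,0)
B = A + 2.00·(cos146°, sin146°) = (-1.6581, 1.1184)
|BD| = 6.7514
circle(B,6.00) ∩ circle(D,5.00): a=4.1903, h=4.2943
  candidates: C₊=(3.1857,4.6592) cross=28.992; C₋=(1.7630,-3.8107) cross=-28.992
  mode + wants cross > 0 → take C=(3.1857,4.6592) (cross=28.992)
ex = (C−B)/|BC| = (0.8073,0.5901); ey = (-0.5901,0.8073)
P = B + -2.83·ex + 2.24·ey = (-5.2647,1.2566)

-5.26 1.26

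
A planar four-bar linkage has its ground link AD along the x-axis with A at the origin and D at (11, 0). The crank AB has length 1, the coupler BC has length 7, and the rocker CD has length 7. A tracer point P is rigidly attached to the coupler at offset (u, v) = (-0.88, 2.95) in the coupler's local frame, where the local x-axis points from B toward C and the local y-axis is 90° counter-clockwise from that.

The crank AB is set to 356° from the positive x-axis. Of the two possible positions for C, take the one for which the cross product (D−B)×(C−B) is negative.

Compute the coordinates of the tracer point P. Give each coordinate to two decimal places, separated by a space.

2.41 2.66

A=(0,0), D=(11.00,0)
B = A + 1.00·(cos356°, sin356°) = (0.9976, -0.0698)
|BD| = 10.0027
circle(B,7.00) ∩ circle(D,7.00): a=5.0013, h=4.8976
  candidates: C₊=(5.9646,4.8626) cross=48.989; C₋=(6.0329,-4.9324) cross=-48.989
  mode - wants cross < 0 → take C=(6.0329,-4.9324) (cross=-48.989)
ex = (C−B)/|BC| = (0.7193,-0.6947); ey = (0.6947,0.7193)
P = B + -0.88·ex + 2.95·ey = (2.4138,2.6636)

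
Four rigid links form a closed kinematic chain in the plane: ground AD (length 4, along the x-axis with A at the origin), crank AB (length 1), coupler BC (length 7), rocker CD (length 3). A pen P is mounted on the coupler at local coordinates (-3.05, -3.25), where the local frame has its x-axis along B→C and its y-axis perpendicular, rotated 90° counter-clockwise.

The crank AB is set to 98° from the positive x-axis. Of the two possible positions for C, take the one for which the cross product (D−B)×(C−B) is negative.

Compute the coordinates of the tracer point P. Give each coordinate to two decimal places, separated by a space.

A=(0,0), D=(4.00,0)
B = A + 1.00·(cos98°, sin98°) = (-0.1392, 0.9903)
|BD| = 4.2560
circle(B,7.00) ∩ circle(D,3.00): a=6.8273, h=1.5455
  candidates: C₊=(6.8603,0.9048) cross=6.578; C₋=(6.1411,-2.1013) cross=-6.578
  mode - wants cross < 0 → take C=(6.1411,-2.1013) (cross=-6.578)
ex = (C−B)/|BC| = (0.8972,-0.4417); ey = (0.4417,0.8972)
P = B + -3.05·ex + -3.25·ey = (-4.3110,-0.5785)

-4.31 -0.58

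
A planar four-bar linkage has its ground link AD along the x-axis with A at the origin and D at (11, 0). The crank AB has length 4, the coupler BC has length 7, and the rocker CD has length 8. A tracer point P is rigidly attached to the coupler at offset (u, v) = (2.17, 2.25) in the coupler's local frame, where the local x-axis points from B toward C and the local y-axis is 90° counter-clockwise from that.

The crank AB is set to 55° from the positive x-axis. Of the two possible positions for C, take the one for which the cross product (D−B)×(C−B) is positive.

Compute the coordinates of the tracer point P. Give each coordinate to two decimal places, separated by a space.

2.72 6.37

A=(0,0), D=(11.00,0)
B = A + 4.00·(cos55°, sin55°) = (2.2943, 3.2766)
|BD| = 9.3019
circle(B,7.00) ∩ circle(D,8.00): a=3.8447, h=5.8497
  candidates: C₊=(7.9531,7.3971) cross=54.413; C₋=(3.8320,-3.5524) cross=-54.413
  mode + wants cross > 0 → take C=(7.9531,7.3971) (cross=54.413)
ex = (C−B)/|BC| = (0.8084,0.5886); ey = (-0.5886,0.8084)
P = B + 2.17·ex + 2.25·ey = (2.7241,6.3728)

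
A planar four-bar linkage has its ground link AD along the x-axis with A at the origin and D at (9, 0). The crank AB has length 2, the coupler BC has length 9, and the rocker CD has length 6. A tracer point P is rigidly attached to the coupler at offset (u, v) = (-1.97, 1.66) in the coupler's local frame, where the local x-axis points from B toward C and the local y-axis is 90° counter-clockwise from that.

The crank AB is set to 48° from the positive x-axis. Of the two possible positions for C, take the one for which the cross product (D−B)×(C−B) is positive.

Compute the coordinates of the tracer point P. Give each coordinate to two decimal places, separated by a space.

-1.20 1.93

A=(0,0), D=(9.00,0)
B = A + 2.00·(cos48°, sin48°) = (1.3383, 1.4863)
|BD| = 7.8046
circle(B,9.00) ∩ circle(D,6.00): a=6.7852, h=5.9128
  candidates: C₊=(9.1253,5.9987) cross=46.147; C₋=(6.8733,-5.6104) cross=-46.147
  mode + wants cross > 0 → take C=(9.1253,5.9987) (cross=46.147)
ex = (C−B)/|BC| = (0.8652,0.5014); ey = (-0.5014,0.8652)
P = B + -1.97·ex + 1.66·ey = (-1.1985,1.9349)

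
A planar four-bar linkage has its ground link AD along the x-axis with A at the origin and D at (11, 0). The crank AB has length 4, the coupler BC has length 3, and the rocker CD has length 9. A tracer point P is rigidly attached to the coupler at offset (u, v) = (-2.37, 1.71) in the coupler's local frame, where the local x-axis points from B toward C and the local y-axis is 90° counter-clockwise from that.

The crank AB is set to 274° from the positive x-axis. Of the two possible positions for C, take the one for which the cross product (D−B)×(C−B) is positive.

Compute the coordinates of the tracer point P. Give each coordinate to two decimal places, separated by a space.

A=(0,0), D=(11.00,0)
B = A + 4.00·(cos274°, sin274°) = (0.2790, -3.9903)
|BD| = 11.4395
circle(B,3.00) ∩ circle(D,9.00): a=2.5727, h=1.5431
  candidates: C₊=(2.1519,-1.6467) cross=17.652; C₋=(3.2284,-4.5390) cross=-17.652
  mode + wants cross > 0 → take C=(2.1519,-1.6467) (cross=17.652)
ex = (C−B)/|BC| = (0.6243,0.7812); ey = (-0.7812,0.6243)
P = B + -2.37·ex + 1.71·ey = (-2.5364,-4.7741)

-2.54 -4.77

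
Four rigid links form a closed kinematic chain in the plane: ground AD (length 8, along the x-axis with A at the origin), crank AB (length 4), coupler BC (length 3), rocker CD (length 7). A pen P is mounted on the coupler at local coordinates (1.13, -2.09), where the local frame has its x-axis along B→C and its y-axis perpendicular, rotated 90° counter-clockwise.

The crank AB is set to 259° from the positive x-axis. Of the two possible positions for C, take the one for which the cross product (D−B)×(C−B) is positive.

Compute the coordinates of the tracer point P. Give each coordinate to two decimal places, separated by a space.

A=(0,0), D=(8.00,0)
B = A + 4.00·(cos259°, sin259°) = (-0.7632, -3.9265)
|BD| = 9.6027
circle(B,3.00) ∩ circle(D,7.00): a=2.7186, h=1.2685
  candidates: C₊=(1.1990,-1.6572) cross=12.181; C₋=(2.2364,-3.9725) cross=-12.181
  mode + wants cross > 0 → take C=(1.1990,-1.6572) (cross=12.181)
ex = (C−B)/|BC| = (0.6541,0.7564); ey = (-0.7564,0.6541)
P = B + 1.13·ex + -2.09·ey = (1.5568,-4.4388)

1.56 -4.44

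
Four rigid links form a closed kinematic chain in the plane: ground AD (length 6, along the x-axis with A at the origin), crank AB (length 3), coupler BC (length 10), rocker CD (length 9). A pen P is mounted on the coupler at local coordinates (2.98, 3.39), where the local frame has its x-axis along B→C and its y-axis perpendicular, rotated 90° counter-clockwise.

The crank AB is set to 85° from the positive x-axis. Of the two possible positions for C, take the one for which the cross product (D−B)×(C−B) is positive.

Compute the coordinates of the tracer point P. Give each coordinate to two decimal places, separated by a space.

A=(0,0), D=(6.00,0)
B = A + 3.00·(cos85°, sin85°) = (0.2615, 2.9886)
|BD| = 6.4701
circle(B,10.00) ∩ circle(D,9.00): a=4.7033, h=8.8249
  candidates: C₊=(8.5093,8.6431) cross=57.098; C₋=(0.3567,-7.0110) cross=-57.098
  mode + wants cross > 0 → take C=(8.5093,8.6431) (cross=57.098)
ex = (C−B)/|BC| = (0.8248,0.5655); ey = (-0.5655,0.8248)
P = B + 2.98·ex + 3.39·ey = (0.8024,7.4696)

0.80 7.47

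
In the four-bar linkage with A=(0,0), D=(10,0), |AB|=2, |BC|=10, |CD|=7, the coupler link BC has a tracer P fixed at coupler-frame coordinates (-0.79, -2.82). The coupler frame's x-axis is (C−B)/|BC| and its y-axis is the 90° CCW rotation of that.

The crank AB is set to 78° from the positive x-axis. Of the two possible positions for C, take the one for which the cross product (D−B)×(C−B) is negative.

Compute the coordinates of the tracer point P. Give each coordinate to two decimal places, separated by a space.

-2.31 0.89

A=(0,0), D=(10.00,0)
B = A + 2.00·(cos78°, sin78°) = (0.4158, 1.9563)
|BD| = 9.7818
circle(B,10.00) ∩ circle(D,7.00): a=7.4978, h=6.6169
  candidates: C₊=(9.0855,6.9400) cross=64.725; C₋=(6.4388,-6.0264) cross=-64.725
  mode - wants cross < 0 → take C=(6.4388,-6.0264) (cross=-64.725)
ex = (C−B)/|BC| = (0.6023,-0.7983); ey = (0.7983,0.6023)
P = B + -0.79·ex + -2.82·ey = (-2.3111,0.8885)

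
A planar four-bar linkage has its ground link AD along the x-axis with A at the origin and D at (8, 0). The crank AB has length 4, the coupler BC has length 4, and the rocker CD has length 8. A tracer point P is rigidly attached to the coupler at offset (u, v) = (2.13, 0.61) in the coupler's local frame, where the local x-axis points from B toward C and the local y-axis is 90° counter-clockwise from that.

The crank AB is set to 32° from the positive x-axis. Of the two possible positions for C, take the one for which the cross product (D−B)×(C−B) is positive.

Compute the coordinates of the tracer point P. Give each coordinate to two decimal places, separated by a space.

2.47 4.13

A=(0,0), D=(8.00,0)
B = A + 4.00·(cos32°, sin32°) = (3.3922, 2.1197)
|BD| = 5.0720
circle(B,4.00) ∩ circle(D,8.00): a=-2.1959, h=3.3434
  candidates: C₊=(2.7945,6.0748) cross=16.957; C₋=(0.0000,-0.0000) cross=-16.957
  mode + wants cross > 0 → take C=(2.7945,6.0748) (cross=16.957)
ex = (C−B)/|BC| = (-0.1494,0.9888); ey = (-0.9888,-0.1494)
P = B + 2.13·ex + 0.61·ey = (2.4708,4.1346)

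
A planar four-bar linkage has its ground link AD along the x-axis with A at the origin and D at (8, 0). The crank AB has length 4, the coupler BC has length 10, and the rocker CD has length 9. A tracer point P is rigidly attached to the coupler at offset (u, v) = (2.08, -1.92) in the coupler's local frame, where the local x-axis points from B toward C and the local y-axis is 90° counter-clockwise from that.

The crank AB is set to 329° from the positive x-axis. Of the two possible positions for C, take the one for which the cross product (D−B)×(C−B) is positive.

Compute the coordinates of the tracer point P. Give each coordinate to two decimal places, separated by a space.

A=(0,0), D=(8.00,0)
B = A + 4.00·(cos329°, sin329°) = (3.4287, -2.0602)
|BD| = 5.0141
circle(B,10.00) ∩ circle(D,9.00): a=4.4017, h=8.9791
  candidates: C₊=(3.7524,7.9346) cross=45.022; C₋=(11.1309,-8.4378) cross=-45.022
  mode + wants cross > 0 → take C=(3.7524,7.9346) (cross=45.022)
ex = (C−B)/|BC| = (0.0324,0.9995); ey = (-0.9995,0.0324)
P = B + 2.08·ex + -1.92·ey = (5.4150,-0.0434)

5.42 -0.04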